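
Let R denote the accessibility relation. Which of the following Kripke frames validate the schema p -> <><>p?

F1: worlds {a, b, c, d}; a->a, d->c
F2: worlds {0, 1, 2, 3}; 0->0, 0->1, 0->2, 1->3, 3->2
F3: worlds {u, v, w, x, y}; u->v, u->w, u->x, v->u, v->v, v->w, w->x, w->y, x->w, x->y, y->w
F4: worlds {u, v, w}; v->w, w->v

F3

Frame correspondent (Sahlqvist): forall x exists w (x = w & x R^2 w) — i.e. a generalized confluence (Geach) condition.
F1: fails — at b but no w with b=w and bR²w.
F2: fails — at 1 but no w with 1=w and 1R²w.
F3: ✓.
F4: fails — at u but no t with u=t and uR²t.
Valid on: F3.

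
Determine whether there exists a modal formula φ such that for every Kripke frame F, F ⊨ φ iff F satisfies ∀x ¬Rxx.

Modal frame validity is preserved under surjective bounded morphisms.
The 2-cycle (worlds a,b with a→b→a) is irreflexive, and the map sending every world to a single reflexive point • is a surjective bounded morphism (forth: every edge maps to (•,•); back: every world has a successor). So any modal formula valid on the 2-cycle is also valid on the reflexive point, which is not irreflexive.
So no modal formula (or set of formulas) defines exactly the irreflexive frames.

Not definable by any modal formula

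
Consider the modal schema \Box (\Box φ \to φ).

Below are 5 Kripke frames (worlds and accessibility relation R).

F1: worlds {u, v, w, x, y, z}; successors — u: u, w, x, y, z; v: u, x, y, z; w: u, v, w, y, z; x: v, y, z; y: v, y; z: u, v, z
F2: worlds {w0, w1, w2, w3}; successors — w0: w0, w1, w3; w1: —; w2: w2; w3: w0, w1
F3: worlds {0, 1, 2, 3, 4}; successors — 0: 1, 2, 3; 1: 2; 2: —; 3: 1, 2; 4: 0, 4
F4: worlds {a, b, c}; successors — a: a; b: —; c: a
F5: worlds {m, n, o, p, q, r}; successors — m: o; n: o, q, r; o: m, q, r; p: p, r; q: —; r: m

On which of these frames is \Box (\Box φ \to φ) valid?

The schema corresponds to shift-reflexivity: \forall x \forall y (Rxy \to Ryy).
F1: fails — Ryv but not Rvv.
F2: fails — Rw3w1 but not Rw1w1.
F3: fails — R32 but not R22.
F4: holds.
F5: fails — Rnr but not Rrr.

F4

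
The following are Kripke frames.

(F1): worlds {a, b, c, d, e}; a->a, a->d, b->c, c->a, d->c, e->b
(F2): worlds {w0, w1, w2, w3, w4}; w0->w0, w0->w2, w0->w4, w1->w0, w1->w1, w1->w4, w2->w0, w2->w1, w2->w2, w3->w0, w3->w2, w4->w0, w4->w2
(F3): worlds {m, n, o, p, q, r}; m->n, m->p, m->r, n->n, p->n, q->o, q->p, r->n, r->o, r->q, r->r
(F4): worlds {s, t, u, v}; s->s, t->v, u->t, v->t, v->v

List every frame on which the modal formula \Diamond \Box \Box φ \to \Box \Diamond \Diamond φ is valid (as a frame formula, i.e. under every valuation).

(F1), (F2), (F4)

This is the axiom for a generalized confluence (Geach) condition; its first-order frame correspondent is \forall x \forall y \forall z ((xRy \wedge xRz) \to \exists w (y R^2 w \wedge z R^2 w)).
(F1): holds.
(F2): holds.
(F3): fails — qRo, qRo but no w with oR²w and oR²w.
(F4): holds.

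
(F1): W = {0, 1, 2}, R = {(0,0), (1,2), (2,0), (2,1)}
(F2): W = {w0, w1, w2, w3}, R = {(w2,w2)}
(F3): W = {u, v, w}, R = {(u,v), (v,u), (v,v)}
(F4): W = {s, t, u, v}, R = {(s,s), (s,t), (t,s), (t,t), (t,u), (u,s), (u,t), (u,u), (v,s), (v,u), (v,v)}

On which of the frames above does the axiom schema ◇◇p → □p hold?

The schema corresponds to a generalized confluence (Geach) condition: ∀x ∀y ∀z ((xR²y ∧ xRz) → ∃w (y = w ∧ z = w)).
(F1): fails — 1R²0, 1R2 but 0 ≠ 2.
(F2): holds.
(F3): fails — uR²u, uRv but u ≠ v.
(F4): fails — sR²s, sRt but s ≠ t.

(F2)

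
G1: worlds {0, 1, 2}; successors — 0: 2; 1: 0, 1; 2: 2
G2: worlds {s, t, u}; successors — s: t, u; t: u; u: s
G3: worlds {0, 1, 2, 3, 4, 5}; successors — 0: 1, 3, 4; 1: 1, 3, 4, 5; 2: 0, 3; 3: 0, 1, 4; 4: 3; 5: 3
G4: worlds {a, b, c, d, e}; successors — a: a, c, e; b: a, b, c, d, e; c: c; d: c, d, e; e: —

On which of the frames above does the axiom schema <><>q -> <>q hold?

G4

Frame correspondent (Sahlqvist): forall x forall y (x R^2 y -> exists w (y = w & xRw)) — i.e. a generalized confluence (Geach) condition.
G1: fails — 1R²2 but no w with 2=w and 1Rw.
G2: fails — sR²s but no w with s=w and sRw.
G3: fails — 0R²0 but no w with 0=w and 0Rw.
G4: condition met.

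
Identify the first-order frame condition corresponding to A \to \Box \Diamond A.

This schema is the B axiom.
Its frame correspondent is symmetry — \forall x \forall y (Rxy \to Ryx).

symmetry: \forall x \forall y (Rxy \to Ryx)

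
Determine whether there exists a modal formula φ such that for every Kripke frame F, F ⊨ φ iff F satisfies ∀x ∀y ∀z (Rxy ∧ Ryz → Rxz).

This is a Sahlqvist condition; the 4 axiom □q → □□q defines it.
Suppose □q→□□q is valid. Take Rxy, Ryz and set V(q)={w : Rxw}. Then □q at x, so □□q at x, so □q at y, so q at z, i.e. Rxz.

Yes — defined by □q → □□q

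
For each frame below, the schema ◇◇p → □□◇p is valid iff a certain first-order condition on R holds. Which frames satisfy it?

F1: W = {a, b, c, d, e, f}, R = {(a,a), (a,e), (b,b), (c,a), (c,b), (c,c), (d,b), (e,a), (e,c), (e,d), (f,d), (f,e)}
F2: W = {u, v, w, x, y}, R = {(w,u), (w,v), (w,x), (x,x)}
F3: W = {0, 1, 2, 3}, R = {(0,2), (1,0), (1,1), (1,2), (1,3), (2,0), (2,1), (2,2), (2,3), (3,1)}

F2

Frame correspondent (Sahlqvist): ∀x ∀y ∀z ((xR²y ∧ xR²z) → ∃w (y = w ∧ zRw)) — i.e. a generalized confluence (Geach) condition.
F1: fails — aR²a, aR²d but no w with a=w and dRw.
F2: holds.
F3: fails — 0R²0, 0R²0 but no w with 0=w and 0Rw.
Valid on: F2.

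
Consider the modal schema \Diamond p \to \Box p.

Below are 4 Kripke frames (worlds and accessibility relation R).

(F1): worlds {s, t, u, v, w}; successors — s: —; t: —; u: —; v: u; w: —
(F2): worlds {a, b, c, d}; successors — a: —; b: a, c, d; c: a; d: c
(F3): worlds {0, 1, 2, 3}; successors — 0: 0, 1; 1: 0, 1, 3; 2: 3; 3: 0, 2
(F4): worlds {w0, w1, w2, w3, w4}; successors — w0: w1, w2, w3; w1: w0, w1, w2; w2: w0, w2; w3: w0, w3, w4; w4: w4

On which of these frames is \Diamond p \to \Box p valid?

The schema corresponds to partial functionality: \forall x \forall y \forall z (Rxy \wedge Rxz \to y = z).
(F1): satisfies the condition.
(F2): fails — b sees both a and c.
(F3): fails — 0 sees both 0 and 1.
(F4): fails — w0 sees both w1 and w2.
Valid on: (F1).

(F1)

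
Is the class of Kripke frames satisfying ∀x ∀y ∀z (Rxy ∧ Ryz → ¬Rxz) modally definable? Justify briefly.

Modal frame validity is preserved under surjective bounded morphisms.
The 7-cycle (worlds s,t,u,v,w,x,y with s→t→u→v→w→x→y→s) is intransitive. Mapping every world to a single reflexive point • is a surjective bounded morphism; the reflexive point is not intransitive (R••∧R•• but R••).
Hence intransitivity is not modally definable.

No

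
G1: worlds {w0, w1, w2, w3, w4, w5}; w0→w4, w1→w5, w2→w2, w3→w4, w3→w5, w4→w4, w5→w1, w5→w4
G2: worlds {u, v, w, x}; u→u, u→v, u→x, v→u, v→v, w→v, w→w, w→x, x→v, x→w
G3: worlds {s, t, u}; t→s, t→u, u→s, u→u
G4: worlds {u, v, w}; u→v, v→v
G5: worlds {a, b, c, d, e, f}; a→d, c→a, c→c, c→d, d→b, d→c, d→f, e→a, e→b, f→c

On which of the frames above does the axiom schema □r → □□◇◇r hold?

G2, G4

The schema corresponds to a generalized confluence (Geach) condition: ∀x ∀z (xR²z → ∃w (xRw ∧ zR²w)).
G1: fails — w1R²w1 but no w with w1Rw and w1R²w.
G2: ✓.
G3: fails — tR²s but no w with tRw and sR²w.
G4: ✓.
G5: fails — aR²b but no w with aRw and bR²w.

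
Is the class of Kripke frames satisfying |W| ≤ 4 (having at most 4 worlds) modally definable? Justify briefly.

Any modally definable frame class is closed under disjoint unions.
Any modal formula valid on each of 5 disjoint one-world frames is valid on their disjoint union (validity is preserved under disjoint unions). Each one-world frame has |W|=1≤4, but the union has |W|=5.
So no modal formula (or set of formulas) defines exactly the |W|≤4 frames.

No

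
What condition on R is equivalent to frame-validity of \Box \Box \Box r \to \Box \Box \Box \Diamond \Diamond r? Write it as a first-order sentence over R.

This is a Sahlqvist (Geach-type) schema ◇^0□^3r → □^3◇^2r.
Minimal-valuation argument: fix x; take any y with xR^0y and any z with xR^3z. Set V(r) to the set of worlds R-reachable from y in exactly 3 steps. Then □^3r holds at y, so the antecedent holds at x; validity forces ◇^2r at z, giving a w with zR^2w and yR^3w.
First-order correspondent: \forall x \forall z (x R^3 z \to \exists w (x R^3 w \wedge z R^2 w)).

\forall x \forall z (x R^3 z \to \exists w (x R^3 w \wedge z R^2 w))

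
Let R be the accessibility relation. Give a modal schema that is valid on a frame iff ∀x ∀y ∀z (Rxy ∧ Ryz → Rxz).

□s → □□s

This is transitivity; the standard corresponding axiom is 4: □s → □□s.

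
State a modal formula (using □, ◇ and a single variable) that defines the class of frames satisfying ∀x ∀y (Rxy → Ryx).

ψ → □◇ψ

A defining formula is ψ → □◇ψ (the B axiom).
Suppose ψ→□◇ψ is valid. Take Rxy and set V(ψ)={x}. Then ψ at x, so □◇ψ at x, so ◇ψ at y, so some z with Ryz has ψ; z=x, i.e. Ryx.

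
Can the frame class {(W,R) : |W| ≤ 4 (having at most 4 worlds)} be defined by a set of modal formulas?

No — not modally definable

Any modally definable frame class is closed under disjoint unions.
Any modal formula valid on each of 5 disjoint one-world frames is valid on their disjoint union (validity is preserved under disjoint unions). Each one-world frame has |W|=1≤4, but the union has |W|=5.
So the class is not modally definable.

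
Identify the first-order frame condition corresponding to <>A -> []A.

Partial functionality

Suppose ◇A→□A is valid. Take Rxy, Rxz and set V(A)={y}. Then ◇A at x, so □A at x, so A at z, i.e. z=y.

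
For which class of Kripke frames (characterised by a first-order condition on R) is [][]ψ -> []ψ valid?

This schema is the C4 axiom.
Its frame correspondent is density — forall x forall y (Rxy -> exists z (Rxz & Rzy)).

density: forall x forall y (Rxy -> exists z (Rxz & Rzy))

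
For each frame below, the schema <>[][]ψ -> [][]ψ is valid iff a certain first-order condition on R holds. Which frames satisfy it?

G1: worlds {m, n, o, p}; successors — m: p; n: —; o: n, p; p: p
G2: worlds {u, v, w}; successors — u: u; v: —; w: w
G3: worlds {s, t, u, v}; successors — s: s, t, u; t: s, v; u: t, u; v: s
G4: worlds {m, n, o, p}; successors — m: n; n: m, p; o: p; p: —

Frame correspondent (Sahlqvist): forall x forall y forall z ((xRy & x R^2 z) -> exists w (y R^2 w & z = w)) — i.e. a generalized confluence (Geach) condition.
G1: fails — oRn, oR²p but no w with nR²w and p=w.
G2: condition met.
G3: fails — sRt, sR²v but no w with tR²w and v=w.
G4: fails — mRn, mR²m but no w with nR²w and m=w.

G2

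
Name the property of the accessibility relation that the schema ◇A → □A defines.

partial functionality

Suppose ◇A→□A is valid. Take Rxy, Rxz and set V(A)={y}. Then ◇A at x, so □A at x, so A at z, i.e. z=y.
The converse is a direct semantic check.
Frame condition: ∀x ∀y ∀z (Rxy ∧ Rxz → y = z).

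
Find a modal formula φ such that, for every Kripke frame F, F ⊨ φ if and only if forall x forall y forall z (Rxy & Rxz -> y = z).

The condition is partial functionality. The CD schema ◇s → □s defines it.
Suppose ◇s→□s is valid. Take Rxy, Rxz and set V(s)={y}. Then ◇s at x, so □s at x, so s at z, i.e. z=y.

◇s → □s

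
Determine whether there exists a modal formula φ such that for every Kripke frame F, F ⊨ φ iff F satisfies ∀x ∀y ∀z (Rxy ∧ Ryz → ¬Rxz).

If a class were modally definable it would be closed under surjective bounded morphisms (Goldblatt–Thomason).
The 5-cycle (worlds s,t,u,v,w with s→t→u→v→w→s) is intransitive. Mapping every world to a single reflexive point • is a surjective bounded morphism; the reflexive point is not intransitive (R••∧R•• but R••).
Hence intransitivity is not modally definable.

No — not modally definable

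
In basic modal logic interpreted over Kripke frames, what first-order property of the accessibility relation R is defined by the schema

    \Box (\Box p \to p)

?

This schema is the T□ axiom.
It corresponds to shift-reflexivity: \forall x \forall y (Rxy \to Ryy).

shift-reflexivity: \forall x \forall y (Rxy \to Ryy)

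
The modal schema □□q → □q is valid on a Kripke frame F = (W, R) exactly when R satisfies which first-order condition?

density: ∀x ∀y (Rxy → ∃z (Rxz ∧ Rzy))

This schema is the C4 axiom.
It corresponds to density: ∀x ∀y (Rxy → ∃z (Rxz ∧ Rzy)).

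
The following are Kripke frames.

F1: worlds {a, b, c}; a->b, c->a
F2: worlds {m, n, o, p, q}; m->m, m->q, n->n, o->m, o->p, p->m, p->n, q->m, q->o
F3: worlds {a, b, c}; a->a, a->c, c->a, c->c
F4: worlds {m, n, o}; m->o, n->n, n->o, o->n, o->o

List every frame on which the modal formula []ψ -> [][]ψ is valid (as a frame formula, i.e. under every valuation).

F3

Frame correspondent (Sahlqvist): forall x forall y forall z (Rxy & Ryz -> Rxz) — i.e. transitivity.
F1: fails — Rca and Rab but not Rcb.
F2: fails — Rom and Rmq but not Roq.
F3: condition met.
F4: fails — Rmo and Ron but not Rmn.
Valid on: F3.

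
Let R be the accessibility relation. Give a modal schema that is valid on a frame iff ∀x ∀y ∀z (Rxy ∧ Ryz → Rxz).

□r → □□r

The condition is transitivity. The 4 schema □r → □□r defines it.
Suppose □r→□□r is valid. Take Rxy, Ryz and set V(r)={w : Rxw}. Then □r at x, so □□r at x, so □r at y, so r at z, i.e. Rxz.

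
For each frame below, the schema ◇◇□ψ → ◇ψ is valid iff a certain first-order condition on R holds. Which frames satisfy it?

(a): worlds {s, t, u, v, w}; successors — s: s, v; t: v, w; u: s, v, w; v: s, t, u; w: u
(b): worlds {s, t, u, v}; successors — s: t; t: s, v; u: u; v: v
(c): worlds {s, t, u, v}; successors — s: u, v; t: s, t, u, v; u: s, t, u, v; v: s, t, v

Frame correspondent (Sahlqvist): ∀x ∀y (xR²y → ∃w (yRw ∧ xRw)) — i.e. a generalized confluence (Geach) condition.
(a): fails — wR²s but no w* with sRw* and wRw*.
(b): fails — sR²v but no w with vRw and sRw.
(c): ✓.

(c)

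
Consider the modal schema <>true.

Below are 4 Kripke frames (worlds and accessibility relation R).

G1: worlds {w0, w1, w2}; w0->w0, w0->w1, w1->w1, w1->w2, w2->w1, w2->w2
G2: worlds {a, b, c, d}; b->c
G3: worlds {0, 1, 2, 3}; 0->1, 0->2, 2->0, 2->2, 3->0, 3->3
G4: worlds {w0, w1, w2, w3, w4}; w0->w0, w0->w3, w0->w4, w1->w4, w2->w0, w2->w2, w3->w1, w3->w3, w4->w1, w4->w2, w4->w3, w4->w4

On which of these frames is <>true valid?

The schema corresponds to seriality: forall x exists y Rxy.
G1: satisfies the condition.
G2: fails — world a has no successor.
G3: fails — world 1 has no successor.
G4: satisfies the condition.

G1, G4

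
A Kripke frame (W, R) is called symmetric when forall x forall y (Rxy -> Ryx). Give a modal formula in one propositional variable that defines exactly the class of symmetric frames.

The condition is symmetry. The B schema p → □◇p defines it.

p → □◇p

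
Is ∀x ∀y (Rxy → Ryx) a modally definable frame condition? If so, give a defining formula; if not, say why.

The condition is symmetry. A defining modal formula is p → □◇p.

Yes, by p → □◇p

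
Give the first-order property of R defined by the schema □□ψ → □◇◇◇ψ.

This is a Sahlqvist (Geach-type) schema ◇^0□^2ψ → □^1◇^3ψ.
Minimal-valuation argument: fix x; take any y with xR^0y and any z with xR^1z. Set V(ψ) to the set of worlds R-reachable from y in exactly 2 steps. Then □^2ψ holds at y, so the antecedent holds at x; validity forces ◇^3ψ at z, giving a w with zR^3w and yR^2w.
First-order correspondent: ∀x ∀z (xRz → ∃w (xR²w ∧ zR³w)).

∀x ∀z (xRz → ∃w (xR²w ∧ zR³w))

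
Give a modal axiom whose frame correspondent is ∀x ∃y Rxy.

□ψ → ◇ψ

This is seriality; the standard corresponding axiom is D: □ψ → ◇ψ.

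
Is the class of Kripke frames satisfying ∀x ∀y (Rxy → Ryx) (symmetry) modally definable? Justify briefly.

Yes: it is symmetry, defined by the B schema p → □◇p.

Definable; p → □◇p defines it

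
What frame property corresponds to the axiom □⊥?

This is the Ver axiom.
Its frame correspondent is emptiness of R — ∀x ∀y ¬Rxy.

emptiness of R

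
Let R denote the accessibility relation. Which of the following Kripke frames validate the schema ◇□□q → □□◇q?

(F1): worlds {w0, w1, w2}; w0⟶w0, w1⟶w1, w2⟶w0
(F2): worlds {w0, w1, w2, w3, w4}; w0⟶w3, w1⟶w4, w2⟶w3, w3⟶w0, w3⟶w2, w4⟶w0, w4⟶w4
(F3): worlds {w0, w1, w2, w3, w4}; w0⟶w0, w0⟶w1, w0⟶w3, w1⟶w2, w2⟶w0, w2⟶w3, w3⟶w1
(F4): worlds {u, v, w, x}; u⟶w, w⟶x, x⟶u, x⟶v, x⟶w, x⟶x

The schema corresponds to a generalized confluence (Geach) condition: ∀x ∀y ∀z ((xRy ∧ xR²z) → ∃w (yR²w ∧ zRw)).
(F1): ✓.
(F2): fails — w4Rw0, w4R²w0 but no w with w0R²w and w0Rw.
(F3): fails — w0Rw1, w0R²w1 but no w with w1R²w and w1Rw.
(F4): fails — wRx, wR²v but no t with xR²t and vRt.
Valid on: (F1).

(F1)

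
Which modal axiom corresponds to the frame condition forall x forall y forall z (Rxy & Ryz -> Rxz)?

The condition is transitivity. The 4 schema □r → □□r defines it.
Suppose □r→□□r is valid. Take Rxy, Ryz and set V(r)={w : Rxw}. Then □r at x, so □□r at x, so □r at y, so r at z, i.e. Rxz.

□r → □□r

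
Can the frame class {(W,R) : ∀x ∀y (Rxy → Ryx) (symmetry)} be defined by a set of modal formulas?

The condition is symmetry. A defining modal formula is q → □◇q.
Suppose q→□◇q is valid. Take Rxy and set V(q)={x}. Then q at x, so □◇q at x, so ◇q at y, so some z with Ryz has q; z=x, i.e. Ryx.

Yes, by q → □◇q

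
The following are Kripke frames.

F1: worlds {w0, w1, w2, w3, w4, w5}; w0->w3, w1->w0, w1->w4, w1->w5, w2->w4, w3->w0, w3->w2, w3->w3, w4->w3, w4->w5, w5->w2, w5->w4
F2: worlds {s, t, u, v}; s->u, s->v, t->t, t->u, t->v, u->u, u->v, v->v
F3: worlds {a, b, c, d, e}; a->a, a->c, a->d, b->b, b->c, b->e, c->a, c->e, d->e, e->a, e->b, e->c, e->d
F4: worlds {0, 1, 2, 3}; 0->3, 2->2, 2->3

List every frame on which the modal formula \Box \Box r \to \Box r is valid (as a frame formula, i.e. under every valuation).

Frame correspondent (Sahlqvist): \forall x \forall y (Rxy \to \exists z (Rxz \wedge Rzy)) — i.e. density.
F1: fails — Rw1w0 but no z with Rw1z and Rzw0.
F2: condition met.
F3: fails — Rde but no z with Rdz and Rze.
F4: fails — R03 but no z with R0z and Rz3.
Valid on: F2.

F2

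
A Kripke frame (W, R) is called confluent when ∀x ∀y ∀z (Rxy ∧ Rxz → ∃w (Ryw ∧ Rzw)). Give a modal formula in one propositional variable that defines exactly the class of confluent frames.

◇□r → □◇r

The condition is convergence. The .2 schema ◇□r → □◇r defines it.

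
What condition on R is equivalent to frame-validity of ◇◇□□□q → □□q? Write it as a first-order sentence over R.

This is a Sahlqvist (Geach-type) schema ◇^2□^3q → □^2◇^0q.
Minimal-valuation argument: fix x; take any y with xR^2y and any z with xR^2z. Set V(q) to the set of worlds R-reachable from y in exactly 3 steps. Then □^3q holds at y, so the antecedent holds at x; validity forces ◇^0q at z, giving a w with zR^0w and yR^3w.
First-order correspondent: ∀x ∀y ∀z ((xR²y ∧ xR²z) → ∃w (yR³w ∧ z = w)).

∀x ∀y ∀z ((xR²y ∧ xR²z) → ∃w (yR³w ∧ z = w))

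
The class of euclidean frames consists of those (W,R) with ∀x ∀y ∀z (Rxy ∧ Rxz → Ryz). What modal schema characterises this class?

This is the Euclidean property; the standard corresponding axiom is 5: ◇q → □◇q.
Suppose ◇q→□◇q is valid. Take Rxy, Rxz and set V(q)={y}. Then ◇q at x, so □◇q at x, so ◇q at z, so some w with Rzw has q; w=y, i.e. Rzy. By symmetry of the argument, Ryz.

◇q → □◇q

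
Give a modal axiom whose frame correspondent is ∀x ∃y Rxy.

A defining formula is □ψ → ◇ψ (the D axiom).
Suppose □ψ→◇ψ is valid. At any x set V(ψ)=W. Then □ψ at x, so ◇ψ at x, so x has a successor.

□ψ → ◇ψ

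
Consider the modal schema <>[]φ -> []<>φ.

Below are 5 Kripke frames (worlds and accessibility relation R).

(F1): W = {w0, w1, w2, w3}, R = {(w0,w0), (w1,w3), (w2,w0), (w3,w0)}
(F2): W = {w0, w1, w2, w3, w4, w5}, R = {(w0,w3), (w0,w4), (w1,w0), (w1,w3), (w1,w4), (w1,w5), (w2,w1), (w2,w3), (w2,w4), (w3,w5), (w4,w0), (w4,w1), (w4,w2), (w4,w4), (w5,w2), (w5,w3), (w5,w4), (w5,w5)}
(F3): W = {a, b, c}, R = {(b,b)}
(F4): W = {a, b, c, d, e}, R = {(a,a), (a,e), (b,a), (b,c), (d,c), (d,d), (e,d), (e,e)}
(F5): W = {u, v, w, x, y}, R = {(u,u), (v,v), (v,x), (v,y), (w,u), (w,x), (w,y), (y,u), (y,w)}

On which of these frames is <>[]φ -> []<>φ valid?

This is the axiom for convergence; its first-order frame correspondent is forall x forall y forall z (Rxy & Rxz -> exists w (Ryw & Rzw)).
(F1): condition met.
(F2): fails — Rw0w4 and Rw0w3 but w4 and w3 have no common successor.
(F3): condition met.
(F4): fails — Rbc and Rbc but c and c have no common successor.
(F5): fails — Rvv and Rvx but v and x have no common successor.

(F1), (F3)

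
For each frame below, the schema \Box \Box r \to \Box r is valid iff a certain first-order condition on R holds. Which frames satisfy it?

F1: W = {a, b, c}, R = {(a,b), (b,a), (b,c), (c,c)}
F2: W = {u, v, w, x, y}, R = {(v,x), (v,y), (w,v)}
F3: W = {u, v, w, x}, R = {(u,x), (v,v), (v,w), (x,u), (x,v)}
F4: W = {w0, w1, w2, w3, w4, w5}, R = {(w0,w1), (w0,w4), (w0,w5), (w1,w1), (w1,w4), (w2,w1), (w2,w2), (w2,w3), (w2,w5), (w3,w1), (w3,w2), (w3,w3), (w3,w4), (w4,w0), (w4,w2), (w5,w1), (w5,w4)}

none

Frame correspondent (Sahlqvist): \forall x \forall y (Rxy \to \exists z (Rxz \wedge Rzy)) — i.e. density.
F1: fails — Rab but no z with Raz and Rzb.
F2: fails — Rvx but no z with Rvz and Rzx.
F3: fails — Rxu but no z with Rxz and Rzu.
F4: fails — Rw0w5 but no z with Rw0z and Rzw5.
Valid on no frame.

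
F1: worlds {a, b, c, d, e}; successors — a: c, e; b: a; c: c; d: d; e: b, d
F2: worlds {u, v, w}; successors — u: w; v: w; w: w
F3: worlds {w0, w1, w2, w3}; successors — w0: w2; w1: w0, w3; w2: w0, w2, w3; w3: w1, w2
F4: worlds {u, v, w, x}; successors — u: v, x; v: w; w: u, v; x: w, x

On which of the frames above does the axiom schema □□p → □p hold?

F2

This is the axiom for density; its first-order frame correspondent is ∀x ∀y (Rxy → ∃z (Rxz ∧ Rzy)).
F1: fails — Reb but no z with Rez and Rzb.
F2: holds.
F3: fails — Rw1w0 but no z with Rw1z and Rzw0.
F4: fails — Ruv but no z with Ruz and Rzv.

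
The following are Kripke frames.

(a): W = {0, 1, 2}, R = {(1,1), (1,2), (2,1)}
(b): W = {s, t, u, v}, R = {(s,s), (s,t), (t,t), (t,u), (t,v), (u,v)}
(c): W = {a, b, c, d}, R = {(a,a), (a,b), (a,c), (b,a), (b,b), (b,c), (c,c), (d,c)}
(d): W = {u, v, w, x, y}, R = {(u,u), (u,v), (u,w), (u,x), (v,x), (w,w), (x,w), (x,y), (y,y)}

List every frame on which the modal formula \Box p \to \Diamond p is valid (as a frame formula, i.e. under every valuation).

(c), (d)

The schema corresponds to seriality: \forall x \exists y Rxy.
(a): fails — world 0 has no successor.
(b): fails — world v has no successor.
(c): satisfies the condition.
(d): satisfies the condition.
Valid on: (c), (d).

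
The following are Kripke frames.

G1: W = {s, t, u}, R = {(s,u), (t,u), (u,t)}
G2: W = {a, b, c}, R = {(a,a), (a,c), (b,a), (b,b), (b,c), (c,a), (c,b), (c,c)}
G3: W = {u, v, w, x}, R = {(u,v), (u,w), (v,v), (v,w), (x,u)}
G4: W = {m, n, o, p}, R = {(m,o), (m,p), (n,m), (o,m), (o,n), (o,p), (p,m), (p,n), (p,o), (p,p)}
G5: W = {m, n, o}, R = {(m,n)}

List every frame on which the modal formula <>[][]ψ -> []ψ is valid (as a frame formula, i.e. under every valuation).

G1, G2

Frame correspondent (Sahlqvist): forall x forall y forall z ((xRy & xRz) -> exists w (y R^2 w & z = w)) — i.e. a generalized confluence (Geach) condition.
G1: ✓.
G2: ✓.
G3: fails — uRw, uRv but no t with wR²t and v=t.
G4: fails — oRn, oRm but no w with nR²w and m=w.
G5: fails — mRn, mRn but no w with nR²w and n=w.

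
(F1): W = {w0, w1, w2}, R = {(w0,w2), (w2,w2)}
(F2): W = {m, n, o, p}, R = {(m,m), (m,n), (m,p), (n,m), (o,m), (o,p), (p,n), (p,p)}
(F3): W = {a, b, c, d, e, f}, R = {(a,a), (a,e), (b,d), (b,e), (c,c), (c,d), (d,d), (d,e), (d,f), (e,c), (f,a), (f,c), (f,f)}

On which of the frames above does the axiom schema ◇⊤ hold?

Frame correspondent (Sahlqvist): ∀x ∃y Rxy — i.e. seriality.
(F1): fails — world w1 has no successor.
(F2): holds.
(F3): holds.
Valid on: (F2), (F3).

(F2), (F3)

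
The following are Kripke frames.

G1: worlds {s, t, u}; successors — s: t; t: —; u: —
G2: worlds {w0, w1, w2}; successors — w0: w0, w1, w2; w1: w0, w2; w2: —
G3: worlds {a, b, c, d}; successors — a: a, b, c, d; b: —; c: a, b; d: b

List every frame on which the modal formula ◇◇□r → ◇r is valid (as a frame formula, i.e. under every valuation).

This is the axiom for a generalized confluence (Geach) condition; its first-order frame correspondent is ∀x ∀y (xR²y → ∃w (yRw ∧ xRw)).
G1: condition met.
G2: fails — w0R²w2 but no w with w2Rw and w0Rw.
G3: fails — aR²b but no w with bRw and aRw.

G1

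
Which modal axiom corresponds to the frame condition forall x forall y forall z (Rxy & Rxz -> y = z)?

A defining formula is ◇ψ → □ψ (the CD axiom).

◇ψ → □ψ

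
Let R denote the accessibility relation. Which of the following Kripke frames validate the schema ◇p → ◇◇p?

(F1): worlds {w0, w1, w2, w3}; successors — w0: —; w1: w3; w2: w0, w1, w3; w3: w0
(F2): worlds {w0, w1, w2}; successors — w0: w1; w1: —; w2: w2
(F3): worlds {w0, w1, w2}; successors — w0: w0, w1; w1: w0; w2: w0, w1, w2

The schema corresponds to a generalized confluence (Geach) condition: ∀x ∀y (xRy → ∃w (y = w ∧ xR²w)).
(F1): fails — w1Rw3 but no w with w3=w and w1R²w.
(F2): fails — w0Rw1 but no w with w1=w and w0R²w.
(F3): condition met.

(F3)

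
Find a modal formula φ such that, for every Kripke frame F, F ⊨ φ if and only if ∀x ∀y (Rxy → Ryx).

s → □◇s

This is symmetry; the standard corresponding axiom is B: s → □◇s.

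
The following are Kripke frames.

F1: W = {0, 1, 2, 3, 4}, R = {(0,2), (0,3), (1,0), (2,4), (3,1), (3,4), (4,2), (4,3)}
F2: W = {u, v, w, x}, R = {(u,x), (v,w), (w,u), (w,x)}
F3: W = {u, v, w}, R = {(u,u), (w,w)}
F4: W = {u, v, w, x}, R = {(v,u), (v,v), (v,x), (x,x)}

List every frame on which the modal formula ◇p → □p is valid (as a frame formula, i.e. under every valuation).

F3

The schema corresponds to partial functionality: ∀x ∀y ∀z (Rxy ∧ Rxz → y = z).
F1: fails — 0 sees both 2 and 3.
F2: fails — w sees both u and x.
F3: ✓.
F4: fails — v sees both u and v.
Valid on: F3.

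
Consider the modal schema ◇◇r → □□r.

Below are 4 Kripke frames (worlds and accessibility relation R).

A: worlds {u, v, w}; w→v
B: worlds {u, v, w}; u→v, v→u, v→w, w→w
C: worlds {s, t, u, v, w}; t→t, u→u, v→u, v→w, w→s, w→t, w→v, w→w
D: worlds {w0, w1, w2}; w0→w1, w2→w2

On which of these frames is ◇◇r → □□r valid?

A, D

This is the axiom for a generalized confluence (Geach) condition; its first-order frame correspondent is ∀x ∀y ∀z ((xR²y ∧ xR²z) → ∃w (y = w ∧ z = w)).
A: ✓.
B: fails — uR²u, uR²w but u ≠ w.
C: fails — vR²s, vR²t but s ≠ t.
D: ✓.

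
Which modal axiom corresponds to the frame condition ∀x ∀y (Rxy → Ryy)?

A defining formula is □(□p → p) (the T□ axiom).
Suppose □(□p→p) is valid. Take Rxy and set V(p)={w : Ryw}. Then at y, □p holds; since □(□p→p) at x, □p→p at y, so p at y, i.e. Ryy.

□(□p → p)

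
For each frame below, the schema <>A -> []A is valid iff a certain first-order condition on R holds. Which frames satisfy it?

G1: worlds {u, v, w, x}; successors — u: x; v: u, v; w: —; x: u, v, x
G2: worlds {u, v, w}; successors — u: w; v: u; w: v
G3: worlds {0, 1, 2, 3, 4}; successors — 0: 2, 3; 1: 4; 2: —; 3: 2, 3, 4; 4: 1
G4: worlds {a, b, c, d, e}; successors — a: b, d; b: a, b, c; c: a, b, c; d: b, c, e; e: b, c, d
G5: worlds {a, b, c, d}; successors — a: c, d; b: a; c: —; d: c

Frame correspondent (Sahlqvist): forall x forall y forall z (Rxy & Rxz -> y = z) — i.e. partial functionality.
G1: fails — v sees both u and v.
G2: holds.
G3: fails — 0 sees both 2 and 3.
G4: fails — a sees both b and d.
G5: fails — a sees both c and d.

G2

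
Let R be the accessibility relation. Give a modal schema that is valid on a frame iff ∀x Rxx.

□r → r

This is reflexivity; the standard corresponding axiom is T: □r → r.
Suppose □r→r is valid. At any x set V(r)={w : Rxw}. Then □r holds at x, so r holds at x, i.e. Rxx.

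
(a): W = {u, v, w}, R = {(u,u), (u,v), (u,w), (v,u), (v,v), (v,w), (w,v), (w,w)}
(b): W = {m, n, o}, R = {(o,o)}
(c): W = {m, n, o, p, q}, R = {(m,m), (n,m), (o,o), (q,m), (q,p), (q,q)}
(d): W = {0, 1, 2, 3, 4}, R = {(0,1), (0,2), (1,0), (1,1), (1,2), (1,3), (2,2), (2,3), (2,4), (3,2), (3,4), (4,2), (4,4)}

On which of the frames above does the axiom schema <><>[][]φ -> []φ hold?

(a), (b)

Frame correspondent (Sahlqvist): forall x forall y forall z ((x R^2 y & xRz) -> exists w (y R^2 w & z = w)) — i.e. a generalized confluence (Geach) condition.
(a): condition met.
(b): condition met.
(c): fails — qR²m, qRp but no w with mR²w and p=w.
(d): fails — 0R²2, 0R1 but no w with 2R²w and 1=w.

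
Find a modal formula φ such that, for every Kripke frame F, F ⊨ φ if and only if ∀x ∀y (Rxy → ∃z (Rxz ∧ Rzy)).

□□ψ → □ψ

A defining formula is □□ψ → □ψ (the C4 axiom).
Suppose □□ψ→□ψ is valid. Take Rxy and set V(ψ)={w : xR²w}. Then □□ψ at x, so □ψ at x, so ψ at y, i.e. ∃z(Rxz∧Rzy).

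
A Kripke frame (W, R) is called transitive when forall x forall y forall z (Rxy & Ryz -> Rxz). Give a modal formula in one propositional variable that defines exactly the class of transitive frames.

□q → □□q

The condition is transitivity. The 4 schema □q → □□q defines it.
Suppose □q→□□q is valid. Take Rxy, Ryz and set V(q)={w : Rxw}. Then □q at x, so □□q at x, so □q at y, so q at z, i.e. Rxz.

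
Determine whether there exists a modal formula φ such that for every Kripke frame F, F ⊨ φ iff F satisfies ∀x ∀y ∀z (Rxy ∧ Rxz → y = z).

The condition is partial functionality. A defining modal formula is ◇r → □r.
Suppose ◇r→□r is valid. Take Rxy, Rxz and set V(r)={y}. Then ◇r at x, so □r at x, so r at z, i.e. z=y.

Yes, by ◇r → □r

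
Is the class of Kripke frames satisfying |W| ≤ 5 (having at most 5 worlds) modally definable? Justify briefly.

No

If a class were modally definable it would be closed under disjoint unions (Goldblatt–Thomason).
Any modal formula valid on each of 6 disjoint one-world frames is valid on their disjoint union (validity is preserved under disjoint unions). Each one-world frame has |W|=1≤5, but the union has |W|=6.
So the class is not modally definable.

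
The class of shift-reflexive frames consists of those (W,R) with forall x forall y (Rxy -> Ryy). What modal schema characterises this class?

□(□ψ → ψ)

This is shift-reflexivity; the standard corresponding axiom is T□: □(□ψ → ψ).
Suppose □(□ψ→ψ) is valid. Take Rxy and set V(ψ)={w : Ryw}. Then at y, □ψ holds; since □(□ψ→ψ) at x, □ψ→ψ at y, so ψ at y, i.e. Ryy.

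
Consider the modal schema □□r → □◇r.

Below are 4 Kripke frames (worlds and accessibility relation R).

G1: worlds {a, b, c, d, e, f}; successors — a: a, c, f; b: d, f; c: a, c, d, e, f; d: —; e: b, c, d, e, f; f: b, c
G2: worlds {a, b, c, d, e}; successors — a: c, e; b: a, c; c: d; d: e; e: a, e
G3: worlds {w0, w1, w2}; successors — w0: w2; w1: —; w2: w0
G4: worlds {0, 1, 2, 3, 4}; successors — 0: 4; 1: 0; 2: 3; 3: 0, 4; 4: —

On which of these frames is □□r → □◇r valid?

The schema corresponds to a generalized confluence (Geach) condition: ∀x ∀z (xRz → ∃w (xR²w ∧ zRw)).
G1: fails — bRd but no w with bR²w and dRw.
G2: condition met.
G3: condition met.
G4: fails — 0R4 but no w with 0R²w and 4Rw.
Valid on: G2, G3.

G2, G3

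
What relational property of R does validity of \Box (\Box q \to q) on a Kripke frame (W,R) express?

shift-reflexivity

This is the T□ axiom.
It corresponds to shift-reflexivity: \forall x \forall y (Rxy \to Ryy).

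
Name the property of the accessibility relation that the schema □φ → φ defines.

Reflexivity

Suppose □φ→φ is valid. At any x set V(φ)={w : Rxw}. Then □φ holds at x, so φ holds at x, i.e. Rxx.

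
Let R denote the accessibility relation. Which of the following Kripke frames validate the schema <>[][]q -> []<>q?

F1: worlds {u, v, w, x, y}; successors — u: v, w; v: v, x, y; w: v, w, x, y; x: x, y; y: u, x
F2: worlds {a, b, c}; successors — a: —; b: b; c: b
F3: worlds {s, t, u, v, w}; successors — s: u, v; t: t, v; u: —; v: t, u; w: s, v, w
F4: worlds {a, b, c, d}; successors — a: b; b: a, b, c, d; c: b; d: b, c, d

F2, F4

The schema corresponds to a generalized confluence (Geach) condition: forall x forall y forall z ((xRy & xRz) -> exists w (y R^2 w & zRw)).
F1: fails — yRx, yRu but no t with xR²t and uRt.
F2: holds.
F3: fails — sRu, sRu but no w* with uR²w* and uRw*.
F4: holds.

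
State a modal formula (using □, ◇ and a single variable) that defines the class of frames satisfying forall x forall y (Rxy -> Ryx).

p → □◇p

This is symmetry; the standard corresponding axiom is B: p → □◇p.
Suppose p→□◇p is valid. Take Rxy and set V(p)={x}. Then p at x, so □◇p at x, so ◇p at y, so some z with Ryz has p; z=x, i.e. Ryx.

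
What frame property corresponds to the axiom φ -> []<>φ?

Suppose φ→□◇φ is valid. Take Rxy and set V(φ)={x}. Then φ at x, so □◇φ at x, so ◇φ at y, so some z with Ryz has φ; z=x, i.e. Ryx.
Conversely, any frame satisfying forall x forall y (Rxy -> Ryx) validates the schema.
Frame condition: forall x forall y (Rxy -> Ryx).

symmetry: forall x forall y (Rxy -> Ryx)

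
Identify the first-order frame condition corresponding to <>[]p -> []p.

The Euclidean property

Replacing p by ¬p and contraposing gives the equivalent schema ◇p → □◇p.
Suppose ◇p→□◇p is valid. Take Rxy, Rxz and set V(p)={y}. Then ◇p at x, so □◇p at x, so ◇p at z, so some w with Rzw has p; w=y, i.e. Rzy. By symmetry of the argument, Ryz.
Conversely, on a frame with the Euclidean property the schema holds at every world under every valuation.
So the correspondent is the Euclidean property.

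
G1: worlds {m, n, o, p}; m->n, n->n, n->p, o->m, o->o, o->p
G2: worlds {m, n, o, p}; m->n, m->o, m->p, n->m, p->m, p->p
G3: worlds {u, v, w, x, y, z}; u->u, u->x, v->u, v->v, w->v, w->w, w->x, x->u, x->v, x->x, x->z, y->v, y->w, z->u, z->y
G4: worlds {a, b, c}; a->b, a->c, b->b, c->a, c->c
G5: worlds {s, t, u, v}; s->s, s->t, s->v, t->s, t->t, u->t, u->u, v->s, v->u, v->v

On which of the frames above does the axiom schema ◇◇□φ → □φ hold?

This is the axiom for a generalized confluence (Geach) condition; its first-order frame correspondent is ∀x ∀y ∀z ((xR²y ∧ xRz) → ∃w (yRw ∧ z = w)).
G1: fails — mR²p, mRn but no w with pRw and n=w.
G2: fails — mR²p, mRn but no w with pRw and n=w.
G3: fails — uR²v, uRx but no t with vRt and x=t.
G4: fails — aR²b, aRc but no w with bRw and c=w.
G5: fails — sR²t, sRv but no w with tRw and v=w.
Valid on no frame.

none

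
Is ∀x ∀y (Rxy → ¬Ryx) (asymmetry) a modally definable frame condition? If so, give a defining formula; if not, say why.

If a class were modally definable it would be closed under surjective bounded morphisms (Goldblatt–Thomason).
The 3-cycle (worlds s,t,u with s→t→u→s) is asymmetric. Mapping every world to a single reflexive point • is a surjective bounded morphism, and the reflexive point is not asymmetric (R•• but asymmetry requires ¬R••).
So no modal formula (or set of formulas) defines exactly the asymmetric frames.

No — not modally definable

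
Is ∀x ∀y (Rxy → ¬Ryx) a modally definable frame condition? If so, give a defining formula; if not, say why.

No

If a class were modally definable it would be closed under surjective bounded morphisms (Goldblatt–Thomason).
The 4-cycle (worlds w0,w1,w2,w3 with w0→w1→w2→w3→w0) is asymmetric. Mapping every world to a single reflexive point • is a surjective bounded morphism, and the reflexive point is not asymmetric (R•• but asymmetry requires ¬R••).
Hence asymmetry is not modally definable.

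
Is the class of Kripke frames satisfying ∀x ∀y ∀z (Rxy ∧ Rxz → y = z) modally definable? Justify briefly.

This is a Sahlqvist condition; the CD axiom ◇r → □r defines it.

Yes — defined by ◇r → □r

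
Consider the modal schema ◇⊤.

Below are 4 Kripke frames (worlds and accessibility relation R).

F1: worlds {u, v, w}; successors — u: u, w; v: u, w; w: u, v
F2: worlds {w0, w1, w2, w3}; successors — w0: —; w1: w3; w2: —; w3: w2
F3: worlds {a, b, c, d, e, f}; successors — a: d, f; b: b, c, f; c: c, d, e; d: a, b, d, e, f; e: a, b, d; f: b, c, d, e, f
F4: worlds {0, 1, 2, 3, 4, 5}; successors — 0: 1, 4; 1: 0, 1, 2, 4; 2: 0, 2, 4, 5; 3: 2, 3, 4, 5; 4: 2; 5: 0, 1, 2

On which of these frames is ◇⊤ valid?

F1, F3, F4

Frame correspondent (Sahlqvist): ∀x ∃y Rxy — i.e. seriality.
F1: holds.
F2: fails — world w0 has no successor.
F3: holds.
F4: holds.
Valid on: F1, F3, F4.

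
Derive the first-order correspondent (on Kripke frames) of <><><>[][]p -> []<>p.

This is a Sahlqvist (Geach-type) schema ◇^3□^2p → □^1◇^1p.
First-order correspondent: forall x forall y forall z ((x R^3 y & xRz) -> exists w (y R^2 w & zRw)).

forall x forall y forall z ((x R^3 y & xRz) -> exists w (y R^2 w & zRw))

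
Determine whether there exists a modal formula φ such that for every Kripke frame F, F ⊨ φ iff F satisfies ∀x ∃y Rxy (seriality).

Yes, by □p → ◇p

The condition is seriality. A defining modal formula is □p → ◇p.
Suppose □p→◇p is valid. At any x set V(p)=W. Then □p at x, so ◇p at x, so x has a successor.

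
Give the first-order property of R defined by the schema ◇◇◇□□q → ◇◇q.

This is a Sahlqvist (Geach-type) schema ◇^3□^2q → □^0◇^2q.
Minimal-valuation argument: fix x; take any y with xR^3y and any z with xR^0z. Set V(q) to the set of worlds R-reachable from y in exactly 2 steps. Then □^2q holds at y, so the antecedent holds at x; validity forces ◇^2q at z, giving a w with zR^2w and yR^2w.
First-order correspondent: ∀x ∀y (xR³y → ∃w (yR²w ∧ xR²w)).

∀x ∀y (xR³y → ∃w (yR²w ∧ xR²w))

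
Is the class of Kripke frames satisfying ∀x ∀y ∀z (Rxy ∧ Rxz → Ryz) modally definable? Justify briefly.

The condition is the Euclidean property. A defining modal formula is ◇r → □◇r.
Suppose ◇r→□◇r is valid. Take Rxy, Rxz and set V(r)={y}. Then ◇r at x, so □◇r at x, so ◇r at z, so some w with Rzw has r; w=y, i.e. Rzy. By symmetry of the argument, Ryz.

Yes, by ◇r → □◇r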